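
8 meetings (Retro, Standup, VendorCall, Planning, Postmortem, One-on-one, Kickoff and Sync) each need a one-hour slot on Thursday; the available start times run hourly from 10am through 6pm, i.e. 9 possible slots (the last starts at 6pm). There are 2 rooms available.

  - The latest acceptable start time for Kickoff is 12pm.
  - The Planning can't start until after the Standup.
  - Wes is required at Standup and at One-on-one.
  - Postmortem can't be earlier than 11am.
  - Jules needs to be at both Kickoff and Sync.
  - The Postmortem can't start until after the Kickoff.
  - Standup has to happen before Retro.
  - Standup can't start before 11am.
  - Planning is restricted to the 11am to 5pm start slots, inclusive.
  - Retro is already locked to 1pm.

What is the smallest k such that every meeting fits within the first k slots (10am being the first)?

The precedence chain requires at least 2 distinct slots.
With at most 2 per slot and 8 meetings, at least 4 slots are needed.
Retro can't be placed before 1pm — that is slot 4 counting from 10am — so the schedule must run through at least 4 slots.
4 works (last occupied slot: 1pm): for example Postmortem in 11am; Kickoff in 10am; Planning in 12pm; Sync in 1pm; One-on-one in 12pm; Retro in 1pm; VendorCall in 10am; Standup in 11am.

4 slots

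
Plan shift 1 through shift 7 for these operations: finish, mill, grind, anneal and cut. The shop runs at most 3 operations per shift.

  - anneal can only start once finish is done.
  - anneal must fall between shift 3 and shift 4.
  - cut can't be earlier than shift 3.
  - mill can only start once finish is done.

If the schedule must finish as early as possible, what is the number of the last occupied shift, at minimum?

3

The precedence chain requires at least 2 distinct shifts.
With at most 3 per shift and 5 operations, at least 2 shifts are needed.
anneal can't be placed before shift 3, so the schedule must run through at least shift 3.
3 works (last occupied shift: shift 3): for example finish -> shift 1; anneal -> shift 3; grind -> shift 1; cut -> shift 3; mill -> shift 2.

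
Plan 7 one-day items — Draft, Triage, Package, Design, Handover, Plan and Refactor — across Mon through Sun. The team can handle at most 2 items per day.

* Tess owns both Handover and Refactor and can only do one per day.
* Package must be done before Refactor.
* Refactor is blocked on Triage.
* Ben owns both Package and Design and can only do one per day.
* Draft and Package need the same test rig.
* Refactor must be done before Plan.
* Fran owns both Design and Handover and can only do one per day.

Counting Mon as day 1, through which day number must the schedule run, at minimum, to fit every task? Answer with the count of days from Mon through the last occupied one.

4

The precedence chain requires at least 3 distinct days.
With at most 2 per day and 7 tasks, at least 4 days are needed.
4 works (last occupied day: Thu): for example Handover -> Thu; Triage -> Mon; Draft -> Tue; Package -> Mon; Refactor -> Tue; Plan -> Wed; Design -> Wed.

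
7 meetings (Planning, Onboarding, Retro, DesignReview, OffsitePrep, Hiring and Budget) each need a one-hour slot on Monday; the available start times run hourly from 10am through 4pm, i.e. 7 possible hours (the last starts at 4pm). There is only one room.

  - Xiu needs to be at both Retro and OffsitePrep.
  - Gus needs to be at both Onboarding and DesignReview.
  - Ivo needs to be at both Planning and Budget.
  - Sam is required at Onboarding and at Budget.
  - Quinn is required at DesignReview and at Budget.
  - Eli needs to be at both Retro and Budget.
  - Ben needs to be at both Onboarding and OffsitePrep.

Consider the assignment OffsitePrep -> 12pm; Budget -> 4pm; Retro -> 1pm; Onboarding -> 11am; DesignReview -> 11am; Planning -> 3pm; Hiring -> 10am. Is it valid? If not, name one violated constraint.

Ben needs to be at both Onboarding and OffsitePrep — holds.
There is only one room — violated.
Sam is required at Onboarding and at Budget — holds.
Quinn is required at DesignReview and at Budget — holds.
Gus needs to be at both Onboarding and DesignReview — violated.
Ivo needs to be at both Planning and Budget — holds.
Eli needs to be at both Retro and Budget — holds.
Xiu needs to be at both Retro and OffsitePrep — holds.

Invalid. Gus needs to be at both Onboarding and DesignReview.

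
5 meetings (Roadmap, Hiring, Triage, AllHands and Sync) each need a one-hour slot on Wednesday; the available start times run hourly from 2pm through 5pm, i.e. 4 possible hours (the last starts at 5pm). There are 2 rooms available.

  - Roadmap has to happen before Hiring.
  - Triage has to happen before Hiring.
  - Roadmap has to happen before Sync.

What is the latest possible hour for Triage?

Downstream work caps Triage at 4pm.
Triage at 4pm is achievable: Sync in 3pm, Roadmap in 2pm, AllHands in 2pm, Hiring in 5pm, Triage in 4pm.

4pm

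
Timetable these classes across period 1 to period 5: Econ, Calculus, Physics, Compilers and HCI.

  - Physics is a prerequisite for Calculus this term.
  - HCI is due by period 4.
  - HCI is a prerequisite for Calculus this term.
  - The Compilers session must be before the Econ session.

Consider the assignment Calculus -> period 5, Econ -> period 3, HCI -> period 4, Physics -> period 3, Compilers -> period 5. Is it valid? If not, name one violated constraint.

Invalid. The Compilers session must be before the Econ session.

HCI is a prerequisite for Calculus this term — holds.
The Compilers session must be before the Econ session — violated.
HCI is due by period 4 — holds.
Physics is a prerequisite for Calculus this term — holds.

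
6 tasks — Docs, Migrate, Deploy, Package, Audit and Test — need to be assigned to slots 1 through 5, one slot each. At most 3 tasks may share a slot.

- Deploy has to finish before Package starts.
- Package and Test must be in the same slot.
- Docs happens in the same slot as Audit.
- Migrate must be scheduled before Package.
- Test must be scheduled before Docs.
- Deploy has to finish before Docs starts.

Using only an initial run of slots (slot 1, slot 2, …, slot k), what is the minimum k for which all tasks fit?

The precedence chain requires at least 3 distinct slots.
With at most 3 per slot and 6 tasks, at least 2 slots are needed.
3 works (last occupied slot: 3): for example Deploy in 1; Audit in 3; Migrate in 1; Test in 2; Package in 2; Docs in 3.

3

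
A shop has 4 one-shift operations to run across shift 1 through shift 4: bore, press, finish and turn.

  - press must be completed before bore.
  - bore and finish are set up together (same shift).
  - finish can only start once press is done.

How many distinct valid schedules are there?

Splitting on bore: it can be shift 2 (4), shift 3 (8), shift 4 (12). Listing each branch's schedules as (press, finish, turn) by shift number:
bore=shift 2: (1,2,1) (1,2,2) (1,2,3) (1,2,4) — 4.
bore=shift 3: (1,3,1) (1,3,2) (1,3,3) (1,3,4) (2,3,1) (2,3,2) (2,3,3) (2,3,4) — 8.
bore=shift 4: (1,4,1) (1,4,2) (1,4,3) (1,4,4) (2,4,1) (2,4,2) (2,4,3) (2,4,4) (3,4,1) (3,4,2) (3,4,3) (3,4,4) — 12.
Summing: 4 + 8 + 12 = 24.

24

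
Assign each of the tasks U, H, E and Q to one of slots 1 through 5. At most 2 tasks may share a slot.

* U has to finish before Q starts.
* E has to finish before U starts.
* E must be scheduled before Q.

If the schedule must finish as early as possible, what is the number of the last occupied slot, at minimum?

slot 3

The precedence chain requires at least 3 distinct slots.
With at most 2 per slot and 4 tasks, at least 2 slots are needed.
3 works (last occupied slot: 3): for example Q -> 3, H -> 1, E -> 1, U -> 2.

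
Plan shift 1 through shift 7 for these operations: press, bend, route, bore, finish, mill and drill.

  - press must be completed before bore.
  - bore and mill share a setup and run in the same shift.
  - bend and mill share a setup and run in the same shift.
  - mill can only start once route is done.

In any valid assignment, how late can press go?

shift 6

Downstream work caps press at shift 6.
press at shift 6 is achievable: route -> shift 1, press -> shift 6, mill -> shift 7, bend -> shift 7, drill -> shift 1, finish -> shift 1, bore -> shift 7.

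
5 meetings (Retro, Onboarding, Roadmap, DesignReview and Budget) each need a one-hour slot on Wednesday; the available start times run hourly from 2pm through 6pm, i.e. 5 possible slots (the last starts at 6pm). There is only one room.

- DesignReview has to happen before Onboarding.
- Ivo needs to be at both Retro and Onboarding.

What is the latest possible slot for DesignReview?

Downstream work caps DesignReview at 5pm.
DesignReview at 5pm is achievable: Roadmap -> 3pm, DesignReview -> 5pm, Budget -> 4pm, Onboarding -> 6pm, Retro -> 2pm.

5pm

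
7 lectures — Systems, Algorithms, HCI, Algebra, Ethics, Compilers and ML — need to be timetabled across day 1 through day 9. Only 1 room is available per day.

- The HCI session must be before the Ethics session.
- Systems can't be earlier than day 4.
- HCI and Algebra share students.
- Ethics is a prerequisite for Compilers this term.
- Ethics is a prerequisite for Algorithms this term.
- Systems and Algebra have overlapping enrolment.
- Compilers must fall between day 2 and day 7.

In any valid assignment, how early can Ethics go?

Precedence pushes Ethics to at least day 2; downstream work caps Ethics at day 6.
Ethics at day 2 is achievable: Compilers -> day 3; Systems -> day 4; HCI -> day 1; Algebra -> day 6; ML -> day 7; Ethics -> day 2; Algorithms -> day 5.

day 2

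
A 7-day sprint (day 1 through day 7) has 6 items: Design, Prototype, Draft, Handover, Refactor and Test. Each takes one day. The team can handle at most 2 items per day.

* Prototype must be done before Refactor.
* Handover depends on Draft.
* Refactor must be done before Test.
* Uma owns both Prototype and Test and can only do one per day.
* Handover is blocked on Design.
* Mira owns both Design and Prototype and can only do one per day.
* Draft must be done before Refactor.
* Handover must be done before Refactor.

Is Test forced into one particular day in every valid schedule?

No

Test can be day 4 (e.g. Test=day 4; Design=day 1; Handover=day 2; Refactor=day 3; Draft=day 1; Prototype=day 2) or day 5 (e.g. Refactor -> day 3; Handover -> day 2; Draft -> day 1; Prototype -> day 2; Design -> day 1; Test -> day 5).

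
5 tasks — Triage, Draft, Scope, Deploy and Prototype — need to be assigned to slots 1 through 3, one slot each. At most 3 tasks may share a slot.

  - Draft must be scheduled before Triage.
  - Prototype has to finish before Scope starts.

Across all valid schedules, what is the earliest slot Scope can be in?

Precedence pushes Scope to at least 2.
Scope at 2 is achievable: Deploy -> 1, Triage -> 2, Prototype -> 1, Scope -> 2, Draft -> 1.

2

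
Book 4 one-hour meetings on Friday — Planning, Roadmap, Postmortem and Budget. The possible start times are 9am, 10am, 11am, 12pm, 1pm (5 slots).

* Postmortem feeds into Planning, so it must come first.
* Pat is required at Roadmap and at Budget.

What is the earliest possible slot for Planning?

10am

Precedence pushes Planning to at least 10am.
Planning at 10am is achievable: Planning in 10am; Roadmap in 9am; Postmortem in 9am; Budget in 10am.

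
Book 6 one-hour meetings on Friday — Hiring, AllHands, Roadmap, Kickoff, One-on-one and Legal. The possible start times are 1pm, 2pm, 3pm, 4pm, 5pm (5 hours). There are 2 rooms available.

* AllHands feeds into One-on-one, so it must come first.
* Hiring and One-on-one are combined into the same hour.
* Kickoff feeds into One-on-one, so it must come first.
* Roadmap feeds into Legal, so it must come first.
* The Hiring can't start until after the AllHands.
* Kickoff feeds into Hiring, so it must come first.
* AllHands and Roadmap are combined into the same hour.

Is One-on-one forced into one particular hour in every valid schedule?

One-on-one can be 3pm (e.g. Hiring in 3pm, Kickoff in 2pm, Roadmap in 1pm, AllHands in 1pm, One-on-one in 3pm, Legal in 2pm) or 4pm (e.g. One-on-one=4pm, Hiring=4pm, Legal=2pm, Kickoff=2pm, Roadmap=1pm, AllHands=1pm).

No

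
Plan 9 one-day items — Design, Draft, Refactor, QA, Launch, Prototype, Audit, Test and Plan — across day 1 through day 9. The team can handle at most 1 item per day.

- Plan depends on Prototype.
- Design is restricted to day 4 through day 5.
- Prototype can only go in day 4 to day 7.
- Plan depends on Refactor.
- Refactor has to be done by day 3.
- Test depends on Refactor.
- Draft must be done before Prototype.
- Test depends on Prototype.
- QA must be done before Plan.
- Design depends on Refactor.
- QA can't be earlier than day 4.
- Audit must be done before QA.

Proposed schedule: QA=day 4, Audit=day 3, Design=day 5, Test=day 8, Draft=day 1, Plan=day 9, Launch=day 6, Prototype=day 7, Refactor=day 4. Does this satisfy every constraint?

No — it violates: Refactor has to be done by day 3

QA can't be earlier than day 4 — holds.
Design depends on Refactor — holds.
Refactor has to be done by day 3 — violated.
Test depends on Refactor — holds.
Plan depends on Refactor — holds.
QA must be done before Plan — holds.
Audit must be done before QA — holds.
Plan depends on Prototype — holds.
Design is restricted to day 4 through day 5 — holds.
Prototype can only go in day 4 to day 7 — holds.
Draft must be done before Prototype — holds.
Test depends on Prototype — holds.
The team can handle at most 1 item per day — violated.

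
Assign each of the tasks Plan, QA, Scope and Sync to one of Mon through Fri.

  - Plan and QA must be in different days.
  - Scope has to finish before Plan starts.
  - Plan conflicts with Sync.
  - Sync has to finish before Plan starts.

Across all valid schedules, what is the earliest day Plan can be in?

Precedence pushes Plan to at least Tue.
Plan at Tue is achievable: Scope in Mon; Plan in Tue; QA in Mon; Sync in Mon.

Tue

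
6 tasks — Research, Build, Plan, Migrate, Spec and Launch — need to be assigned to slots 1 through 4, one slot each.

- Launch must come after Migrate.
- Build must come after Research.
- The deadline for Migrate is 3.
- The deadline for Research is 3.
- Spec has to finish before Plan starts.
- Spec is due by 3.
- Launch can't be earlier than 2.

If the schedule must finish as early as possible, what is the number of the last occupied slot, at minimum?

The precedence chain requires at least 2 distinct slots.
2 works (last occupied slot: 2): for example Plan -> 2; Research -> 1; Launch -> 2; Build -> 2; Spec -> 1; Migrate -> 1.

2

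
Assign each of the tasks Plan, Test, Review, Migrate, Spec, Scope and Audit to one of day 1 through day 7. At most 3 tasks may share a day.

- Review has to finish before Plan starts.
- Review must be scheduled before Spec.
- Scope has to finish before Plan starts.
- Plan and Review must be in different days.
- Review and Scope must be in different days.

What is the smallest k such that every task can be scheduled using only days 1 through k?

The precedence chain requires at least 2 distinct days.
With at most 3 per day and 7 tasks, at least 3 days are needed.
3 works (last occupied day: day 3): for example Audit in day 2; Migrate in day 1; Scope in day 2; Plan in day 3; Test in day 1; Review in day 1; Spec in day 2.

3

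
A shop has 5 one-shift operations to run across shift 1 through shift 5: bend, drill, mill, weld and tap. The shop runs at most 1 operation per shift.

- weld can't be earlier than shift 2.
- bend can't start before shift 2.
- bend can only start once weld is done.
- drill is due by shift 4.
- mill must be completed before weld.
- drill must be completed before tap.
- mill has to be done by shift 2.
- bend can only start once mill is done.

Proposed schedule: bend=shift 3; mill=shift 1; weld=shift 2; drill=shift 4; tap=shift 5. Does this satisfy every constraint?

Yes, all constraints hold

The shop runs at most 1 operation per shift — holds.
mill must be completed before weld — holds.
bend can only start once weld is done — holds.
drill must be completed before tap — holds.
bend can't start before shift 2 — holds.
mill has to be done by shift 2 — holds.
bend can only start once mill is done — holds.
weld can't be earlier than shift 2 — holds.
drill is due by shift 4 — holds.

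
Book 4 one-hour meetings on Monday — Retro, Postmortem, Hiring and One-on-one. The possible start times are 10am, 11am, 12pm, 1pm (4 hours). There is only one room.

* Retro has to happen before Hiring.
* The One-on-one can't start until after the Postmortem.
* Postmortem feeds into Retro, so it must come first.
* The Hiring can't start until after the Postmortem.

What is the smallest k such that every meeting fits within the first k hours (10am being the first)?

The precedence chain requires at least 3 distinct hours.
With at most 1 per hour and 4 meetings, at least 4 hours are needed.
4 works (last occupied hour: 1pm): for example Hiring in 12pm, Postmortem in 10am, Retro in 11am, One-on-one in 1pm.

4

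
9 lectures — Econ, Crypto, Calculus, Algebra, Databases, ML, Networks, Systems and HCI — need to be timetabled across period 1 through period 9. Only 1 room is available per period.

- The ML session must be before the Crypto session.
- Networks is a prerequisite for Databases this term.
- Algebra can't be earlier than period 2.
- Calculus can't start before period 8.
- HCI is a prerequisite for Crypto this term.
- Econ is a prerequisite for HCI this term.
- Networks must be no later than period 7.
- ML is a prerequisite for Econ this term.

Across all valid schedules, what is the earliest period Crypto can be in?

period 4

Precedence pushes Crypto to at least period 4.
Crypto at period 4 is achievable: Calculus -> period 8, ML -> period 1, Algebra -> period 6, HCI -> period 3, Crypto -> period 4, Econ -> period 2, Databases -> period 7, Systems -> period 9, Networks -> period 5.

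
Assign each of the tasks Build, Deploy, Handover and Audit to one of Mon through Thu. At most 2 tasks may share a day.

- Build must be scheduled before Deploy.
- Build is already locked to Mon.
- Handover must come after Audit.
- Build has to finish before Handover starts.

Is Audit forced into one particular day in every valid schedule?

Audit can be Mon (e.g. Audit in Mon, Deploy in Tue, Handover in Tue, Build in Mon) or Tue (e.g. Audit -> Tue, Deploy -> Tue, Build -> Mon, Handover -> Wed).

No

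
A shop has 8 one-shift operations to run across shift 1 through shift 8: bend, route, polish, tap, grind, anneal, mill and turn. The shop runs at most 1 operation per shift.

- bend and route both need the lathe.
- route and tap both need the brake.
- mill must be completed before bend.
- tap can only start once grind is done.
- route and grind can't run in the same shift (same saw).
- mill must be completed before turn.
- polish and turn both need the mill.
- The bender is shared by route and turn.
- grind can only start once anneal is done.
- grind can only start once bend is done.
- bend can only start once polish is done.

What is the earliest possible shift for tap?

shift 6

Precedence pushes tap to at least shift 4.
tap at shift 6 is achievable: turn=shift 7, polish=shift 2, tap=shift 6, mill=shift 1, anneal=shift 4, grind=shift 5, route=shift 8, bend=shift 3.
Nothing earlier works — the conflict and capacity constraints rule out every shift before shift 6.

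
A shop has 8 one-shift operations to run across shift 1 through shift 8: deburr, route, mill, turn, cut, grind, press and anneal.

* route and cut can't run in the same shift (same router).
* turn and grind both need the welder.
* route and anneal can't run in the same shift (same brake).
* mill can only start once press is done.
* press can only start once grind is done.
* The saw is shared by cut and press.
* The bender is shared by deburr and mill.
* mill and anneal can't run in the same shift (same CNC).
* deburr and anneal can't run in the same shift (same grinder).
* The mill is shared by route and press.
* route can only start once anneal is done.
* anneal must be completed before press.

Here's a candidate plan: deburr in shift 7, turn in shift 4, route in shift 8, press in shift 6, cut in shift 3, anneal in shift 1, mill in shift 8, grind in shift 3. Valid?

Yes

route and anneal can't run in the same shift (same brake) — holds.
mill can only start once press is done — holds.
The mill is shared by route and press — holds.
The saw is shared by cut and press — holds.
mill and anneal can't run in the same shift (same CNC) — holds.
The bender is shared by deburr and mill — holds.
press can only start once grind is done — holds.
route and cut can't run in the same shift (same router) — holds.
turn and grind both need the welder — holds.
route can only start once anneal is done — holds.
deburr and anneal can't run in the same shift (same grinder) — holds.
anneal must be completed before press — holds.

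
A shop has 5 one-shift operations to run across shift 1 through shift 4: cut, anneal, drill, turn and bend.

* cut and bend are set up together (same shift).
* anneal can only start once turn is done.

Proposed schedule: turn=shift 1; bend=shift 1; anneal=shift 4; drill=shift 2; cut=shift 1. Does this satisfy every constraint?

cut and bend are set up together (same shift) — holds.
anneal can only start once turn is done — holds.

Yes, all constraints hold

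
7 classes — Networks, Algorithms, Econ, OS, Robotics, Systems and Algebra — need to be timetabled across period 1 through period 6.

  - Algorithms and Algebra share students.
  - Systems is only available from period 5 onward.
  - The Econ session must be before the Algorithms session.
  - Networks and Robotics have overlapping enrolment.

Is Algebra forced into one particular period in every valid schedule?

Algebra can be period 1 (e.g. Algorithms in period 2, OS in period 1, Robotics in period 2, Networks in period 1, Systems in period 5, Algebra in period 1, Econ in period 1) or period 2 (e.g. Robotics -> period 2, Econ -> period 1, Algorithms -> period 3, Networks -> period 1, Systems -> period 5, Algebra -> period 2, OS -> period 1).

No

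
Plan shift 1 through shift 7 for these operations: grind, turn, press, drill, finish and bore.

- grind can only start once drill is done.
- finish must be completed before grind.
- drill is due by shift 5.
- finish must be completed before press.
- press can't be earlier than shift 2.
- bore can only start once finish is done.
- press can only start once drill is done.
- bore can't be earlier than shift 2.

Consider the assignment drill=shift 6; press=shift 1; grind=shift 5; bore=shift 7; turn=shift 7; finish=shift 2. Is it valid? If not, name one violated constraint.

Invalid. press can only start once drill is done.

finish must be completed before grind — holds.
bore can't be earlier than shift 2 — holds.
press can only start once drill is done — violated.
press can't be earlier than shift 2 — violated.
finish must be completed before press — violated.
grind can only start once drill is done — violated.
bore can only start once finish is done — holds.
drill is due by shift 5 — violated.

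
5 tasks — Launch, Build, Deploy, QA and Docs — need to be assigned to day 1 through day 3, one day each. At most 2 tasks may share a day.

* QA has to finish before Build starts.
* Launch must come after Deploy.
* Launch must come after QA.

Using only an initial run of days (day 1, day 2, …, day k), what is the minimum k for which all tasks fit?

The precedence chain requires at least 2 distinct days.
With at most 2 per day and 5 tasks, at least 3 days are needed.
3 works (last occupied day: day 3): for example Deploy=day 1; Build=day 2; Docs=day 3; QA=day 1; Launch=day 2.

3 days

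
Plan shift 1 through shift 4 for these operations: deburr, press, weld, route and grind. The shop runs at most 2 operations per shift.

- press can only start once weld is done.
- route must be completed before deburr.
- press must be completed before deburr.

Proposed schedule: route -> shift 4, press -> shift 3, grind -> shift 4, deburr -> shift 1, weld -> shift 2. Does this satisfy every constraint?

The shop runs at most 2 operations per shift — holds.
press must be completed before deburr — violated.
press can only start once weld is done — holds.
route must be completed before deburr — violated.

Invalid. route must be completed before deburr.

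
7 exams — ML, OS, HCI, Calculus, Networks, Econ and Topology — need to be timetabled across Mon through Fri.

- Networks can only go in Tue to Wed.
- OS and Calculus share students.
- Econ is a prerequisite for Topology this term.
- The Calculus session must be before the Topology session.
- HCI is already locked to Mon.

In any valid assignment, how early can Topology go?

Tue

Precedence pushes Topology to at least Tue.
Topology at Tue is achievable: Econ in Mon, Networks in Tue, HCI in Mon, OS in Tue, Topology in Tue, Calculus in Mon, ML in Mon.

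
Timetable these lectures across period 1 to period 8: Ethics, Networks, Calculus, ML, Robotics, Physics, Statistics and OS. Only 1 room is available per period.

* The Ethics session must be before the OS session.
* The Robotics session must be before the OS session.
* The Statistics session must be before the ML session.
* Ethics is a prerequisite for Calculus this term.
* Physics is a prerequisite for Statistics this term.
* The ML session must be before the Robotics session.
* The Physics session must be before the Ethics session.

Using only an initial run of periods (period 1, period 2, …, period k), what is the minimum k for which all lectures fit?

8

The precedence chain requires at least 5 distinct periods.
With at most 1 per period and 8 lectures, at least 8 periods are needed.
8 works (last occupied period: period 8): for example Physics in period 1, Networks in period 8, ML in period 4, Ethics in period 2, Statistics in period 3, Calculus in period 7, OS in period 6, Robotics in period 5.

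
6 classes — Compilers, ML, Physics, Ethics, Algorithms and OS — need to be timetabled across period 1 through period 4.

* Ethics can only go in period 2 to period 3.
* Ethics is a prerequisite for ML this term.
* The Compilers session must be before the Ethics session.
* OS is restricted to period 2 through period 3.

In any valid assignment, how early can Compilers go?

Downstream work caps Compilers at period 2.
Compilers at period 1 is achievable: Algorithms=period 1, Physics=period 1, Compilers=period 1, ML=period 3, Ethics=period 2, OS=period 2.

period 1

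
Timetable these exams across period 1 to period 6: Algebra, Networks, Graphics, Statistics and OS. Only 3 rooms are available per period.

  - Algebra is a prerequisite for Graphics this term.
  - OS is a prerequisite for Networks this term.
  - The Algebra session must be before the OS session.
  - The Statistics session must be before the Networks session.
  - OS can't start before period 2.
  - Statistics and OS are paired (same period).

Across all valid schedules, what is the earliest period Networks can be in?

Precedence pushes Networks to at least period 3.
Networks at period 3 is achievable: Statistics in period 2, Graphics in period 2, OS in period 2, Algebra in period 1, Networks in period 3.

period 3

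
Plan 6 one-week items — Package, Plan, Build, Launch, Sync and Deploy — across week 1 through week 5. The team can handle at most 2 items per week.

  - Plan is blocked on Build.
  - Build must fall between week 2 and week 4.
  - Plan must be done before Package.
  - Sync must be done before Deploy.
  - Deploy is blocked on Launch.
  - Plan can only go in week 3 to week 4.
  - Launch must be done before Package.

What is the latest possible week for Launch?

week 4

Downstream work caps Launch at week 4.
Launch at week 4 is achievable: Launch -> week 4, Package -> week 5, Sync -> week 1, Deploy -> week 5, Build -> week 2, Plan -> week 3.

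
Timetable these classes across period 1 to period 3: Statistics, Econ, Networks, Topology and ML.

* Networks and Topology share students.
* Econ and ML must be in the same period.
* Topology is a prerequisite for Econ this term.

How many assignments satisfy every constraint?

Splitting on Statistics: it can be period 1 (6), period 2 (6), period 3 (6). Listing each branch's schedules as (Econ, Networks, Topology, ML) by period number:
Statistics=period 1: (2,2,1,2) (2,3,1,2) (3,1,2,3) (3,2,1,3) (3,3,1,3) (3,3,2,3) — 6.
Statistics=period 2: (2,2,1,2) (2,3,1,2) (3,1,2,3) (3,2,1,3) (3,3,1,3) (3,3,2,3) — 6.
Statistics=period 3: (2,2,1,2) (2,3,1,2) (3,1,2,3) (3,2,1,3) (3,3,1,3) (3,3,2,3) — 6.
Summing: 6 + 6 + 6 = 18.

18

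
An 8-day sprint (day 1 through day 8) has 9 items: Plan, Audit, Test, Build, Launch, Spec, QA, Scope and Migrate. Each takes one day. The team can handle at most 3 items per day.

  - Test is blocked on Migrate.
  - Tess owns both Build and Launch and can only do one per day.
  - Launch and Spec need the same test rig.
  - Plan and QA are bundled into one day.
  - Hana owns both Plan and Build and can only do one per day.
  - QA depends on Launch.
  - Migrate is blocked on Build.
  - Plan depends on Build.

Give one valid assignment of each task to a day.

Audit in day 1, Migrate in day 2, Launch in day 2, Test in day 3, Scope in day 2, Build in day 1, Plan in day 3, Spec in day 1, QA in day 3

Checking: Build(day 1) before Migrate(day 2); Build(day 1) before Plan(day 3); Launch(day 2) before QA(day 3); Migrate(day 2) before Test(day 3); Plan(day 3) != Build(day 1); Launch(day 2) != Spec(day 1); Build(day 1) != Launch(day 2); Plan = QA = day 3; max 3 per day (cap 3).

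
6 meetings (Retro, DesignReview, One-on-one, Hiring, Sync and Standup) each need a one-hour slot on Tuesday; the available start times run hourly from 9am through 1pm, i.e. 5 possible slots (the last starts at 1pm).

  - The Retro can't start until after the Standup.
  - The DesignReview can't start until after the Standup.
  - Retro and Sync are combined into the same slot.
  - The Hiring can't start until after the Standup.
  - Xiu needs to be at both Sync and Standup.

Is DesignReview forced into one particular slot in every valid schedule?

DesignReview can be 10am (e.g. Sync -> 10am; One-on-one -> 9am; DesignReview -> 10am; Hiring -> 10am; Retro -> 10am; Standup -> 9am) or 11am (e.g. One-on-one -> 9am; Hiring -> 10am; DesignReview -> 11am; Retro -> 10am; Sync -> 10am; Standup -> 9am).

No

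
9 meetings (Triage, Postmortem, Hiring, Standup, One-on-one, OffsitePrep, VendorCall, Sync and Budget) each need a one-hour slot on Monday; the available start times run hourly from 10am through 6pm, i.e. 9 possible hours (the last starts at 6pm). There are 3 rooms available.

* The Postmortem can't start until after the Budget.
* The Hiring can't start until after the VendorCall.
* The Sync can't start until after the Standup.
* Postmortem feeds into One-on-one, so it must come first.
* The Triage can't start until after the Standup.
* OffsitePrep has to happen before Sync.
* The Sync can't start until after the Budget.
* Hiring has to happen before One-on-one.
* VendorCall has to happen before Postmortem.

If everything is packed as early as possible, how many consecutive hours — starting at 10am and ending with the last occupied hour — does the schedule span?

3 hours

The precedence chain requires at least 3 distinct hours.
With at most 3 per hour and 9 meetings, at least 3 hours are needed.
3 works (last occupied hour: 12pm): for example OffsitePrep -> 11am; Postmortem -> 11am; Standup -> 10am; VendorCall -> 10am; Sync -> 12pm; Hiring -> 11am; Triage -> 12pm; Budget -> 10am; One-on-one -> 12pm.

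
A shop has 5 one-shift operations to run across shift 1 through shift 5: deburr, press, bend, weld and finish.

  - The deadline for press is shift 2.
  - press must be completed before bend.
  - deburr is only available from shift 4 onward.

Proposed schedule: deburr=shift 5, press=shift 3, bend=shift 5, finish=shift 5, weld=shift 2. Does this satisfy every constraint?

The deadline for press is shift 2 — violated.
deburr is only available from shift 4 onward — holds.
press must be completed before bend — holds.

No — it violates: The deadline for press is shift 2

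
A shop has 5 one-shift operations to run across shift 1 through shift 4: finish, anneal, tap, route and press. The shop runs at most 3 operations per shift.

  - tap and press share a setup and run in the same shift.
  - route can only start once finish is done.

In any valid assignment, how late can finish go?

Downstream work caps finish at shift 3.
finish at shift 3 is achievable: press -> shift 1; finish -> shift 3; tap -> shift 1; route -> shift 4; anneal -> shift 1.

shift 3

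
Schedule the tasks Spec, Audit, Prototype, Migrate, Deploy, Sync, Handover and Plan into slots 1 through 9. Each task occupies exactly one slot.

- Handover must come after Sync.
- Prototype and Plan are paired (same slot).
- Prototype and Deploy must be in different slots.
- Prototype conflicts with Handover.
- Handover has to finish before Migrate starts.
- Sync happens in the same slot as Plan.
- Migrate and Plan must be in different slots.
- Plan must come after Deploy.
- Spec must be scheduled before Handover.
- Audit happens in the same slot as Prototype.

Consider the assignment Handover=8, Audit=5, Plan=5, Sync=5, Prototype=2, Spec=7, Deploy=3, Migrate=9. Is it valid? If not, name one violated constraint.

Migrate and Plan must be in different slots — holds.
Sync happens in the same slot as Plan — holds.
Prototype and Plan are paired (same slot) — violated.
Spec must be scheduled before Handover — holds.
Plan must come after Deploy — holds.
Handover has to finish before Migrate starts — holds.
Handover must come after Sync — holds.
Prototype and Deploy must be in different slots — holds.
Prototype conflicts with Handover — holds.
Audit happens in the same slot as Prototype — violated.

No — it violates: Audit happens in the same slot as Prototype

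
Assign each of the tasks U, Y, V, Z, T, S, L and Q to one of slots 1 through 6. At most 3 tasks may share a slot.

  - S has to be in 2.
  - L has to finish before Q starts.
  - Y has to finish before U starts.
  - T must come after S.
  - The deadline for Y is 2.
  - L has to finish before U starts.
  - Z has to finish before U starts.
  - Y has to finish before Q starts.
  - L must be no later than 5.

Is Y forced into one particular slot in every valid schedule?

No

Y can be 1 (e.g. Q=2; Z=1; T=3; Y=1; L=1; V=3; S=2; U=2) or 2 (e.g. V -> 1; Q -> 3; L -> 1; Y -> 2; T -> 3; S -> 2; Z -> 1; U -> 3).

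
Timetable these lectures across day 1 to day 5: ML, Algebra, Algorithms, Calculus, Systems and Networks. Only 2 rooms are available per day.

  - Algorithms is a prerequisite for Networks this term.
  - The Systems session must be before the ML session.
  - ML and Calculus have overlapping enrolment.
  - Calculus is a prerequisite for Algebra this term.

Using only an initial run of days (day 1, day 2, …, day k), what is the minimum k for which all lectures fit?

3 days

The precedence chain requires at least 2 distinct days.
With at most 2 per day and 6 lectures, at least 3 days are needed.
3 works (last occupied day: day 3): for example Algorithms=day 2, Networks=day 3, Calculus=day 1, Systems=day 1, ML=day 2, Algebra=day 3.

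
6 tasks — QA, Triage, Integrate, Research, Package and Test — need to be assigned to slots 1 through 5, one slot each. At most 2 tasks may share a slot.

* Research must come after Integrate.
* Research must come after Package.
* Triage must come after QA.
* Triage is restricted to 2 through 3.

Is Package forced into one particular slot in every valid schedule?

Package can be 1 (e.g. Package=1, QA=1, Integrate=2, Triage=2, Research=3, Test=3) or 2 (e.g. Integrate=1; Package=2; Triage=2; Test=3; Research=3; QA=1).

No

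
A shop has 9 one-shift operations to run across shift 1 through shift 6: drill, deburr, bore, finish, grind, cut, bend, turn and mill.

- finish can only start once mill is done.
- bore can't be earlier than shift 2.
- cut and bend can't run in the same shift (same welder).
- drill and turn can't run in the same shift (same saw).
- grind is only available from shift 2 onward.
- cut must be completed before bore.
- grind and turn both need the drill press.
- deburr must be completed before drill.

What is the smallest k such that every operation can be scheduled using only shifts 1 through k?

2 shifts

The precedence chain requires at least 2 distinct shifts.
2 works (last occupied shift: shift 2): for example finish=shift 2; bend=shift 2; cut=shift 1; grind=shift 2; deburr=shift 1; drill=shift 2; mill=shift 1; turn=shift 1; bore=shift 2.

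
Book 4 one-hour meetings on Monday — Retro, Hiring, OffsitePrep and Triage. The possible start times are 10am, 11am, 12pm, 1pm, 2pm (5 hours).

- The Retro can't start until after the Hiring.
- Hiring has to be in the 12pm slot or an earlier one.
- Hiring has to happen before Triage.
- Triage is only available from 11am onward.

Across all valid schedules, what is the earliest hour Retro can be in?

11am

Precedence pushes Retro to at least 11am.
Retro at 11am is achievable: Retro=11am; Hiring=10am; OffsitePrep=10am; Triage=11am.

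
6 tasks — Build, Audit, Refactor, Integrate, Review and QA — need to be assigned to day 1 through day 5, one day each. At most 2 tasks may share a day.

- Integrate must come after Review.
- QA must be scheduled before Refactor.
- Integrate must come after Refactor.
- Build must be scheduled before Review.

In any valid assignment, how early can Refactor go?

Precedence pushes Refactor to at least day 2; downstream work caps Refactor at day 4.
Refactor at day 2 is achievable: Review -> day 2, Integrate -> day 3, Build -> day 1, QA -> day 1, Audit -> day 3, Refactor -> day 2.

day 2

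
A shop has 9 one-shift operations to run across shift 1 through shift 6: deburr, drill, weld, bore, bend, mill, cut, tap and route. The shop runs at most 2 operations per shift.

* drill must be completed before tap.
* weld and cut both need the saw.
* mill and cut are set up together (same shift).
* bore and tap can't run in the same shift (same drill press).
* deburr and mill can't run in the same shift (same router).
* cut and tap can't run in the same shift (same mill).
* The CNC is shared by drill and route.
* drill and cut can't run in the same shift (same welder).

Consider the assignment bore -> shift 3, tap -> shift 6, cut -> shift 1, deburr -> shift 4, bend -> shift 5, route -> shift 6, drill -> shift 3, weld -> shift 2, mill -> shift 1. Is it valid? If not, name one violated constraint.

Yes, all constraints hold

drill and cut can't run in the same shift (same welder) — holds.
drill must be completed before tap — holds.
bore and tap can't run in the same shift (same drill press) — holds.
weld and cut both need the saw — holds.
cut and tap can't run in the same shift (same mill) — holds.
mill and cut are set up together (same shift) — holds.
The CNC is shared by drill and route — holds.
The shop runs at most 2 operations per shift — holds.
deburr and mill can't run in the same shift (same router) — holds.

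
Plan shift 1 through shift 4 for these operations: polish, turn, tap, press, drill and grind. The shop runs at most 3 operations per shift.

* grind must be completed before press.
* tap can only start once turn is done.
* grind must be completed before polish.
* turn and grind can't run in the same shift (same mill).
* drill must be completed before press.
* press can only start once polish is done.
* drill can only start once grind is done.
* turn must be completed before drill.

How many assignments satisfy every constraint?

7

Splitting on polish: it can be shift 2 (2), shift 3 (5). Listing each branch's schedules as (turn, tap, press, drill, grind) by shift number:
polish=shift 2: (2,3,4,3,1) (2,4,4,3,1) — 2.
polish=shift 3: (1,2,4,3,2) (1,3,4,3,2) (1,4,4,3,2) (2,3,4,3,1) (2,4,4,3,1) — 5.
Summing: 2 + 5 = 7.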